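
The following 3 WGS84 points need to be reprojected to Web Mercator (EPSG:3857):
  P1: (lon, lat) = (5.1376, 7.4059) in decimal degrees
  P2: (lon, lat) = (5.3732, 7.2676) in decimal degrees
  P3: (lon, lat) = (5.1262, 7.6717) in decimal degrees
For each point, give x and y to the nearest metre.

Web Mercator: x = R·λ, y = R·ln tan(π/4+φ/2), R = 6378137 m.
P1 (7.4059°, 5.1376°) → (571915.016, 826726.316) m.
P2 (7.2676°, 5.3732°) → (598141.888, 811203.739) m.
P3 (7.6717°, 5.1262°) → (570645.974, 856573.052) m.

P1: x 571915 m, y 826726 m; P2: x 598142 m, y 811204 m; P3: x 570646 m, y 856573 m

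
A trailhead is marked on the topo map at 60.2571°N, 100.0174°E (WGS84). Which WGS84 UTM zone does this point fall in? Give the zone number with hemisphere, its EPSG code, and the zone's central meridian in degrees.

UTM zone = ⌊(λ + 180)/6⌋ + 1; 100.0174° ∈ [96°, 102°) → zone 47.
Hemisphere: N (φ ≥ 0).
Central meridian λ₀ = 6×47 − 183 = 99°.
EPSG code: 32647.

Zone 47N (EPSG:32647), central meridian 99°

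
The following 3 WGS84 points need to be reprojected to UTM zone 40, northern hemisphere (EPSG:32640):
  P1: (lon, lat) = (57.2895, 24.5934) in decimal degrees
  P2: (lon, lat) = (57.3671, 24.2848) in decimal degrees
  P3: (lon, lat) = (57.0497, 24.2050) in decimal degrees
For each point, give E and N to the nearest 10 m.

P1: E 529310 m, N 2719960 m; P2: E 537260 m, N 2685810 m; P3: E 505050 m, N 2676920 m

UTM zone 40N: λ₀ = 57°, k₀ = 0.9996.
P1 (24.5934°, 57.2895°) → (529308.848, 2719957.549) m.
P2 (24.2848°, 57.3671°) → (537255.675, 2685807.535) m.
P3 (24.2050°, 57.0497°) → (505047.001, 2676924.093) m.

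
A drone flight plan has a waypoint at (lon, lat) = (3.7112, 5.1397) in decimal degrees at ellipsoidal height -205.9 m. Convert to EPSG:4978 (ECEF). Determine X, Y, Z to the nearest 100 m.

WGS84: a = 6378137 m, e² = 0.006694380; N(φ) = a/√(1−e²sin²φ) = 6378308.339 m.
X = (N+h)·cosφ·cosλ = 6339136.367 m; Y = (N+h)·cosφ·sinλ = 411177.912 m; Z = (N(1−e²)+h)·sinφ = 567553.510 m.

X 6339100 m, Y 411200 m, Z 567600 m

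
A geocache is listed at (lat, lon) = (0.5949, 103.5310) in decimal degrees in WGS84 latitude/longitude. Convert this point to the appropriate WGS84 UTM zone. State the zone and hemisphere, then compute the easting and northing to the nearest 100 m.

Longitude 103.5310° lies in the 6° band [102°, 108°), giving zone 48; latitude is north of the equator, so 48N.
Zone 48 central meridian λ₀ = 6×48 − 183 = 105°; Δλ = -1.4690°.
Transverse Mercator on WGS84 with k₀ = 0.9996 gives E = 336527.804 m, N = 65776.110 m.

Zone 48N: E 336500 m, N 65800 m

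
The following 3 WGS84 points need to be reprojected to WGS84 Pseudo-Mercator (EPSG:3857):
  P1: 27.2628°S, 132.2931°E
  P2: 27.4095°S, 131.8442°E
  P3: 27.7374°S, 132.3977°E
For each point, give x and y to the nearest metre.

P1: x 14726801 m, y -3156344 m; P2: x 14676829 m, y -3174727 m; P3: x 14738445 m, y -3215906 m

Web Mercator: x = R·λ, y = R·ln tan(π/4+φ/2), R = 6378137 m.
P1 (-27.2628°, 132.2931°) → (14726800.527, -3156343.678) m.
P2 (-27.4095°, 131.8442°) → (14676829.208, -3174727.183) m.
P3 (-27.7374°, 132.3977°) → (14738444.546, -3215906.098) m.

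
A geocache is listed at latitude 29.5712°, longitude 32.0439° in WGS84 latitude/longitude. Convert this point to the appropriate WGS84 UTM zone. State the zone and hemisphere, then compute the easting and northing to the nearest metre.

Longitude 32.0439° lies in the 6° band [30°, 36°), giving zone 36; latitude is north of the equator, so 36N.
Zone 36 central meridian λ₀ = 6×36 − 183 = 33°; Δλ = -0.9561°.
Transverse Mercator on WGS84 with k₀ = 0.9996 gives E = 407390.293 m, N = 3271653.733 m.

Zone 36N: E 407390 m, N 3271654 m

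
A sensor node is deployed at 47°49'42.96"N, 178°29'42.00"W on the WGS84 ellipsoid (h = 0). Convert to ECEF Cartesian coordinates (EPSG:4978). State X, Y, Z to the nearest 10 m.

WGS84: a = 6378137 m, e² = 0.006694380; N(φ) = a/√(1−e²sin²φ) = 6389896.104 m.
X = (N+h)·cosφ·cosλ = -4288381.522 m; Y = (N+h)·cosφ·sinλ = -112669.712 m; Z = (N(1−e²)+h)·sinφ = 4704103.051 m.

X -4288380 m, Y -112670 m, Z 4704100 m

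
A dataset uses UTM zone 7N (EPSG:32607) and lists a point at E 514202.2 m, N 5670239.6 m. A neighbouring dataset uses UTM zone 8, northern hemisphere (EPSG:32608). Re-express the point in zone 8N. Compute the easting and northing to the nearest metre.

UTM 7N → geographic: φ = 51.18339995°, λ = -140.79679959°.
UTM 8N (λ₀ = -135°) forward: E = 94995.008 m, N = 5686207.654 m.

E 94995 m, N 5686208 m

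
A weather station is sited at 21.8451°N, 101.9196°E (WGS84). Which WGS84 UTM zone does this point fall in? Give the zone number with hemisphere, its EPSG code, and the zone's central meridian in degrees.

UTM zone = ⌊(λ + 180)/6⌋ + 1; 101.9196° ∈ [96°, 102°) → zone 47.
Hemisphere: N (φ ≥ 0).
Central meridian λ₀ = 6×47 − 183 = 99°.
EPSG code: 32647.

Zone 47N (EPSG:32647), central meridian 99°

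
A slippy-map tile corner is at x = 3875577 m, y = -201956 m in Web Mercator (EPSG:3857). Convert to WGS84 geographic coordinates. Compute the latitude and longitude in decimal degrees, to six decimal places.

R = 6378137 m. λ = x/R = 34.81490054°.
φ = 2·arctan(exp(y/R)) − 90° = 2·arctan(0.96883) − 90° = -1.81389854°.

lat -1.813899°, lon 34.814901°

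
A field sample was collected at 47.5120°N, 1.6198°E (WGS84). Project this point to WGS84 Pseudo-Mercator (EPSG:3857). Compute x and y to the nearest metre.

Web Mercator is spherical with R = a = 6378137 m.
x = R·λ = 6378137 × 0.028270843 = 180315.311 m.
y = R·ln tan(π/4 + φ/2) = 6378137 × 0.944797772 = 6026049.630 m.

x 180315 m, y 6026050 m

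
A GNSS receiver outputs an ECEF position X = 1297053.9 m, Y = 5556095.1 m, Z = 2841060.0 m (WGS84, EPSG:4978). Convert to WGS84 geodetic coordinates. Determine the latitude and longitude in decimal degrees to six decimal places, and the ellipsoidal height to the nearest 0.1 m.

lat 26.625001°, lon 76.859800°, h -162.1 m

λ = atan2(Y, X) = 76.85979986°; p = √(X²+Y²) = 5705483.5 m.
Bowring's method on WGS84 (a = 6378137 m, b = 6356752.314 m) gives φ = 26.62500058°, h = -162.120 m.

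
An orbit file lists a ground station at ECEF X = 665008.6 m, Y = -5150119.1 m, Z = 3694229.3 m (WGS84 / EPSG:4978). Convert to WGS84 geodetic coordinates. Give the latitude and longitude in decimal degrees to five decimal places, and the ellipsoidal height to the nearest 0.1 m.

λ = atan2(Y, X) = -82.64239979°; p = √(X²+Y²) = 5192876.2 m.
Bowring's method on WGS84 (a = 6378137 m, b = 6356752.314 m) gives φ = 35.61010010°, h = 1928.945 m.

lat 35.61010°, lon -82.64240°, h 1928.9 m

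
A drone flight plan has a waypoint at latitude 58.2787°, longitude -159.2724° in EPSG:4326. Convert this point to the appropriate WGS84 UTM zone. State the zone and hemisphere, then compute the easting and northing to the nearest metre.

Longitude -159.2724° lies in the 6° band [-162°, -156°), giving zone 4; latitude is north of the equator, so 4N.
Zone 4 central meridian λ₀ = 6×4 − 183 = -159°; Δλ = -0.2724°.
Transverse Mercator on WGS84 with k₀ = 0.9996 gives E = 484023.973 m, N = 6459771.681 m.

Zone 4N: E 484024 m, N 6459772 m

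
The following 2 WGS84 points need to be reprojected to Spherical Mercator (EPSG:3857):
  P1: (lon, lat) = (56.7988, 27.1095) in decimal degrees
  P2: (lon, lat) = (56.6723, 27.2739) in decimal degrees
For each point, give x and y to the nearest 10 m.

P1: x 6322810 m, y 3137160 m; P2: x 6308730 m, y 3157730 m

Web Mercator: x = R·λ, y = R·ln tan(π/4+φ/2), R = 6378137 m.
P1 (27.1095°, 56.7988°) → (6322813.494, 3137159.001) m.
P2 (27.2739°, 56.6723°) → (6308731.578, 3157733.809) m.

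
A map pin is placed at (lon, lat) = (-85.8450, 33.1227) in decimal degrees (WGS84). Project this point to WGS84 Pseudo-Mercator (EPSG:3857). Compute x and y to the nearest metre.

Web Mercator is spherical with R = a = 6378137 m.
x = R·λ = 6378137 × -1.498277896 = -9556221.687 m.
y = R·ln tan(π/4 + φ/2) = 6378137 × 0.613282795 = 3911601.684 m.

x -9556222 m, y 3911602 m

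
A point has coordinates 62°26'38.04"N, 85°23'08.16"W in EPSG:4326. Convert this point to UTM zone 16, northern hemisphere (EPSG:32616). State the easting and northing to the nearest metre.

E 583319 m, N 6924673 m

Zone 16 central meridian λ₀ = 6×16 − 183 = -87°; Δλ = +1.6144°.
Transverse Mercator on WGS84 with k₀ = 0.9996 gives E = 583318.763 m, N = 6924673.405 m.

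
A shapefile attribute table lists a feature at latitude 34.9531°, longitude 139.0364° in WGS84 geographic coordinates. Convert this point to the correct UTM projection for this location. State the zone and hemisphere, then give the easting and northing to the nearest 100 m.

Longitude 139.0364° lies in the 6° band [138°, 144°), giving zone 54; latitude is north of the equator, so 54N.
Zone 54 central meridian λ₀ = 6×54 − 183 = 141°; Δλ = -1.9636°.
Transverse Mercator on WGS84 with k₀ = 0.9996 gives E = 320703.913 m, N = 3869602.629 m.

Zone 54N: E 320700 m, N 3869600 m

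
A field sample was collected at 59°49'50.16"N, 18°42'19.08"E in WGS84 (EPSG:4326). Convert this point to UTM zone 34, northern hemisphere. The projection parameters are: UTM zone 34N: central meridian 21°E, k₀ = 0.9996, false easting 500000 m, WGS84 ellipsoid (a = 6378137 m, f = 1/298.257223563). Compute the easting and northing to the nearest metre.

E 371370 m, N 6634773 m

Zone 34 central meridian λ₀ = 6×34 − 183 = 21°; Δλ = -2.2947°.
Transverse Mercator on WGS84 with k₀ = 0.9996 gives E = 371370.189 m, N = 6634773.096 m.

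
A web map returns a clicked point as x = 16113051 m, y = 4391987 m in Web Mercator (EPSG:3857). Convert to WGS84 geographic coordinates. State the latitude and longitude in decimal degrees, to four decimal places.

lat 36.6612°, lon 144.7460°

R = 6378137 m. λ = x/R = 144.74599987°.
φ = 2·arctan(exp(y/R)) − 90° = 2·arctan(1.99093) − 90° = 36.66119953°.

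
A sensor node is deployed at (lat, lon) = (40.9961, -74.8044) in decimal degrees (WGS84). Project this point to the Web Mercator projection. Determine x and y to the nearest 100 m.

x -8327200 m, y 5011800 m

Web Mercator is spherical with R = a = 6378137 m.
x = R·λ = 6378137 × -1.305583075 = -8327187.717 m.
y = R·ln tan(π/4 + φ/2) = 6378137 × 0.785772778 = 5011766.432 m.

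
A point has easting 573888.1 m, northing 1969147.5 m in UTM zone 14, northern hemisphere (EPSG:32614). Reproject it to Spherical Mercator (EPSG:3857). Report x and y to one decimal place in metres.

x -10943017.7 m, y 2015157.6 m

Unproject from UTM 14N (λ₀ = -99°) → φ = 17.80860007°, λ = -98.30280026°.
Web Mercator (R = 6378137 m): x = -10943017.668 m, y = 2015157.628 m.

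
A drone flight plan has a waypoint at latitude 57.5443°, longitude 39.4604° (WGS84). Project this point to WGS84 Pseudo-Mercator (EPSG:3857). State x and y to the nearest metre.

x 4392712 m, y 7872192 m

Web Mercator is spherical with R = a = 6378137 m.
x = R·λ = 6378137 × 0.688713904 = 4392711.634 m.
y = R·ln tan(π/4 + φ/2) = 6378137 × 1.234246349 = 7872192.305 m.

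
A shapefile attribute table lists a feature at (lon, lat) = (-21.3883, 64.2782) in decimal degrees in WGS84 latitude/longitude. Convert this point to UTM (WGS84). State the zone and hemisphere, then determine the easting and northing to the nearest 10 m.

Longitude -21.3883° lies in the 6° band [-24°, -18°), giving zone 27; latitude is north of the equator, so 27N.
Zone 27 central meridian λ₀ = 6×27 − 183 = -21°; Δλ = -0.3883°.
Transverse Mercator on WGS84 with k₀ = 0.9996 gives E = 481196.553 m, N = 7128072.755 m.

Zone 27N: E 481200 m, N 7128070 m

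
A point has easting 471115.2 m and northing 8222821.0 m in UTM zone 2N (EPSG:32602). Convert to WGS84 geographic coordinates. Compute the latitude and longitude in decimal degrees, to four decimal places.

Zone 2N: λ₀ = -171°, k₀ = 0.9996, false easting 500000 m.
Meridian distance M = (N − FN)/k₀ = 8226111.4 m.
Inverse transverse Mercator on WGS84 gives φ = 74.09460020°, λ = -171.94430082°.

lat 74.0946°, lon -171.9443°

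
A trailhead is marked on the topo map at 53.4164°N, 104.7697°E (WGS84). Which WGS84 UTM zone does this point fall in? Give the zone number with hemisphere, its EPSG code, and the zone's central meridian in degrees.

UTM zone = ⌊(λ + 180)/6⌋ + 1; 104.7697° ∈ [102°, 108°) → zone 48.
Hemisphere: N (φ ≥ 0).
Central meridian λ₀ = 6×48 − 183 = 105°.
EPSG code: 32648.

Zone 48N (EPSG:32648), central meridian 105°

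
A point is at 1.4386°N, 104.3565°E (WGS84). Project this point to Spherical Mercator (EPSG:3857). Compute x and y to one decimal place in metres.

Web Mercator is spherical with R = a = 6378137 m.
x = R·λ = 6378137 × 1.821364521 = 11616912.441 m.
y = R·ln tan(π/4 + φ/2) = 6378137 × 0.025110945 = 160161.049 m.

x 11616912.4 m, y 160161.0 m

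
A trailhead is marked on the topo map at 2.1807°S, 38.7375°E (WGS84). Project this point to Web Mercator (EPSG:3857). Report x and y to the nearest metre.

x 4312239 m, y -242813 m

Web Mercator is spherical with R = a = 6378137 m.
x = R·λ = 6378137 × 0.676096919 = 4312238.775 m.
y = R·ln tan(π/4 + φ/2) = 6378137 × -0.038069587 = -242813.044 m.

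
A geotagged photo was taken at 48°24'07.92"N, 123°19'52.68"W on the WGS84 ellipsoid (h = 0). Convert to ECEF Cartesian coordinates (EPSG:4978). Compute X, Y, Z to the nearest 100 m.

X -2331100 m, Y -3544500 m, Z 4746700 m

WGS84: a = 6378137 m, e² = 0.006694380; N(φ) = a/√(1−e²sin²φ) = 6390109.754 m.
X = (N+h)·cosφ·cosλ = -2331098.946 m; Y = (N+h)·cosφ·sinλ = -3544537.741 m; Z = (N(1−e²)+h)·sinφ = 4746684.506 m.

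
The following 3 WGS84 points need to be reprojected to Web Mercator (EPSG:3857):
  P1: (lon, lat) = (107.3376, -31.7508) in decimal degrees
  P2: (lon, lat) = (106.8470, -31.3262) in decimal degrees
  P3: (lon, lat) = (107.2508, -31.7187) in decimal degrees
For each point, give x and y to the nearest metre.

P1: x 11948767 m, y -3730644 m; P2: x 11894154 m, y -3675185 m; P3: x 11939104 m, y -3726442 m

Web Mercator: x = R·λ, y = R·ln tan(π/4+φ/2), R = 6378137 m.
P1 (-31.7508°, 107.3376°) → (11948766.975, -3730643.523) m.
P2 (-31.3262°, 106.8470°) → (11894153.633, -3675185.278) m.
P3 (-31.7187°, 107.2508°) → (11939104.443, -3726442.008) m.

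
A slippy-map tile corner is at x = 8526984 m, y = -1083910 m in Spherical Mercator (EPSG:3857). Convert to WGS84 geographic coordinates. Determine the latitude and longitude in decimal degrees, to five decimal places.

R = 6378137 m. λ = x/R = 76.59920055°.
φ = 2·arctan(exp(y/R)) − 90° = 2·arctan(0.84371) − 90° = -9.69039751°.

lat -9.69040°, lon 76.59920°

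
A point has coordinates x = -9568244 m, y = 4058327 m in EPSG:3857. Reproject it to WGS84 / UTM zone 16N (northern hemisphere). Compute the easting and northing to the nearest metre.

E 596441 m, N 3787001 m

Web Mercator inverse (R = 6378137 m) → φ = 34.21959856°, λ = -85.95299827°.
UTM 16N forward: E = 596440.812 m, N = 3787000.635 m.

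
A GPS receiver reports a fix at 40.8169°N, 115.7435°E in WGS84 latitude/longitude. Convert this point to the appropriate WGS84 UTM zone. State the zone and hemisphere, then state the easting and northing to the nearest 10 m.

Zone 50N: E 394030 m, N 4519190 m

Longitude 115.7435° lies in the 6° band [114°, 120°), giving zone 50; latitude is north of the equator, so 50N.
Zone 50 central meridian λ₀ = 6×50 − 183 = 117°; Δλ = -1.2565°.
Transverse Mercator on WGS84 with k₀ = 0.9996 gives E = 394033.279 m, N = 4519191.102 m.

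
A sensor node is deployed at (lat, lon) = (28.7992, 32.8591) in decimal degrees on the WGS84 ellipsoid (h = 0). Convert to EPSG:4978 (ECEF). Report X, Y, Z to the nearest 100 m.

WGS84: a = 6378137 m, e² = 0.006694380; N(φ) = a/√(1−e²sin²φ) = 6383097.308 m.
X = (N+h)·cosφ·cosλ = 4698660.083 m; Y = (N+h)·cosφ·sinλ = 3034943.890 m; Z = (N(1−e²)+h)·sinφ = 3054417.244 m.

X 4698700 m, Y 3034900 m, Z 3054400 m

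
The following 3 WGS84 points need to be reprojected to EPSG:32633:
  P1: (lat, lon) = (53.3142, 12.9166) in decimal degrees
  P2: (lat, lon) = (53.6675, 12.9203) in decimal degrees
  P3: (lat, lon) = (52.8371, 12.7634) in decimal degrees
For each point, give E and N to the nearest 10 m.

P1: E 361210 m, N 5909250 m; P2: E 362600 m, N 5948540 m; P3: E 349350 m, N 5856490 m

UTM zone 33N: λ₀ = 15°, k₀ = 0.9996.
P1 (53.3142°, 12.9166°) → (361208.119, 5909247.564) m.
P2 (53.6675°, 12.9203°) → (362601.566, 5948537.799) m.
P3 (52.8371°, 12.7634°) → (349346.928, 5856493.319) m.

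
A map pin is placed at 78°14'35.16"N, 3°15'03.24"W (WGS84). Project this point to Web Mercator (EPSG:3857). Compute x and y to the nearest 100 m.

Web Mercator is spherical with R = a = 6378137 m.
x = R·λ = 6378137 × -0.056738909 = -361888.533 m.
y = R·ln tan(π/4 + φ/2) = 6378137 × 2.273416395 = 14500161.227 m.

x -361900 m, y 14500200 m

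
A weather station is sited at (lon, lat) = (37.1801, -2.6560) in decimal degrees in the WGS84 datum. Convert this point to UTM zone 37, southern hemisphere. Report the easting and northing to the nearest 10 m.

E 297670 m, N 9706280 m

Zone 37 central meridian λ₀ = 6×37 − 183 = 39°; Δλ = -1.8199°.
Transverse Mercator on WGS84 with k₀ = 0.9996 gives E = 297672.679 m, N = 9706281.147 m.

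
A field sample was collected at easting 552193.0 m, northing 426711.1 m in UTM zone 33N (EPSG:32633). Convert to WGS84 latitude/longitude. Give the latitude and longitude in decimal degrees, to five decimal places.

lat 3.86040°, lon 15.47010°

Zone 33N: λ₀ = 15°, k₀ = 0.9996, false easting 500000 m.
Meridian distance M = (N − FN)/k₀ = 426881.9 m.
Inverse transverse Mercator on WGS84 gives φ = 3.86040015°, λ = 15.47009958°.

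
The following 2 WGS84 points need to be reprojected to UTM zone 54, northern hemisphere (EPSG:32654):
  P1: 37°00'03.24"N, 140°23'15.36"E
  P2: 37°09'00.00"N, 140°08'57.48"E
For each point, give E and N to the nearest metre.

UTM zone 54N: λ₀ = 141°, k₀ = 0.9996.
P1 (37.0009°, 140.3876°) → (445511.410, 4095147.465) m.
P2 (37.1500°, 140.1493°) → (424456.247, 4111851.264) m.

P1: E 445511 m, N 4095147 m; P2: E 424456 m, N 4111851 m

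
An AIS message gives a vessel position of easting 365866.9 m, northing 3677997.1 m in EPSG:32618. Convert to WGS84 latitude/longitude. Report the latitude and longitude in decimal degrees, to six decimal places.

lat 33.232600°, lon -76.439600°

Zone 18N: λ₀ = -75°, k₀ = 0.9996, false easting 500000 m.
Meridian distance M = (N − FN)/k₀ = 3679468.9 m.
Inverse transverse Mercator on WGS84 gives φ = 33.23259999°, λ = -76.43959959°.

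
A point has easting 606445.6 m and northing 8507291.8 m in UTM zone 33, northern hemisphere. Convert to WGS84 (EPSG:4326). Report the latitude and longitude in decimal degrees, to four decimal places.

Zone 33N: λ₀ = 15°, k₀ = 0.9996, false easting 500000 m.
Meridian distance M = (N − FN)/k₀ = 8510696.1 m.
Inverse transverse Mercator on WGS84 gives φ = 76.61280038°, λ = 19.12169959°.

lat 76.6128°, lon 19.1217°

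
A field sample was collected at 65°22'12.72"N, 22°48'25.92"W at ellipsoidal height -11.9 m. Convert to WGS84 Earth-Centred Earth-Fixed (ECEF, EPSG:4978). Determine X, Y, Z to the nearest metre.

WGS84: a = 6378137 m, e² = 0.006694380; N(φ) = a/√(1−e²sin²φ) = 6395851.421 m.
X = (N+h)·cosφ·cosλ = 2457086.622 m; Y = (N+h)·cosφ·sinλ = -1033227.456 m; Z = (N(1−e²)+h)·sinφ = 5775021.870 m.

X 2457087 m, Y -1033227 m, Z 5775022 m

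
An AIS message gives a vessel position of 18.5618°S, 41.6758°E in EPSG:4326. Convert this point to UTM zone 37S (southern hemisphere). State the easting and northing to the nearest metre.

Zone 37 central meridian λ₀ = 6×37 − 183 = 39°; Δλ = +2.6758°.
Transverse Mercator on WGS84 with k₀ = 0.9996 gives E = 782439.078 m, N = 7945556.767 m.

E 782439 m, N 7945557 m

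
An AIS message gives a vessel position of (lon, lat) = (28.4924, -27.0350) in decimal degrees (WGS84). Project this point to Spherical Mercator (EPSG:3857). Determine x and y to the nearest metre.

Web Mercator is spherical with R = a = 6378137 m.
x = R·λ = 6378137 × 0.497286192 = 3171759.459 m.
y = R·ln tan(π/4 + φ/2) = 6378137 × -0.490401071 = -3127845.218 m.

x 3171759 m, y -3127845 m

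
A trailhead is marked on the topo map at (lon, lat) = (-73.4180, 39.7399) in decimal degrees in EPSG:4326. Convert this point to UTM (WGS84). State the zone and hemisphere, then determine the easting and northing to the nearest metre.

Longitude -73.4180° lies in the 6° band [-78°, -72°), giving zone 18; latitude is north of the equator, so 18N.
Zone 18 central meridian λ₀ = 6×18 − 183 = -75°; Δλ = +1.5820°.
Transverse Mercator on WGS84 with k₀ = 0.9996 gives E = 635553.190 m, N = 4400085.864 m.

Zone 18N: E 635553 m, N 4400086 m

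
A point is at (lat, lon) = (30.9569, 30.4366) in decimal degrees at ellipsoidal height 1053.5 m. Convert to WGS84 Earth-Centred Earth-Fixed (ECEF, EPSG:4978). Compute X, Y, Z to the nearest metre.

WGS84: a = 6378137 m, e² = 0.006694380; N(φ) = a/√(1−e²sin²φ) = 6383793.424 m.
X = (N+h)·cosφ·cosλ = 4720796.920 m; Y = (N+h)·cosφ·sinλ = 2773730.231 m; Z = (N(1−e²)+h)·sinφ = 3262338.567 m.

X 4720797 m, Y 2773730 m, Z 3262339 m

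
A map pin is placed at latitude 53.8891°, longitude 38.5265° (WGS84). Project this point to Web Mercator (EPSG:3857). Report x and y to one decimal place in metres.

Web Mercator is spherical with R = a = 6378137 m.
x = R·λ = 6378137 × 0.672414274 = 4288750.362 m.
y = R·ln tan(π/4 + φ/2) = 6378137 × 1.120888604 = 7149181.076 m.

x 4288750.4 m, y 7149181.1 m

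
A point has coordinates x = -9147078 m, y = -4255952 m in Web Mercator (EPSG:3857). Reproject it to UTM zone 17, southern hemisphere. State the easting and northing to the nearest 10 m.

E 394150 m, N 6051500 m

Web Mercator inverse (R = 6378137 m) → φ = -35.67469693°, λ = -82.16959972°.
UTM 17S forward: E = 394153.169 m, N = 6051501.343 m.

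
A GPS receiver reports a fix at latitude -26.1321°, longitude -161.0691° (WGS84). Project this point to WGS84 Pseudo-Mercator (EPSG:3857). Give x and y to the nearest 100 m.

x -17930100 m, y -3015500 m

Web Mercator is spherical with R = a = 6378137 m.
x = R·λ = 6378137 × -2.811186118 = -17930130.195 m.
y = R·ln tan(π/4 + φ/2) = 6378137 × -0.472779326 = -3015451.315 m.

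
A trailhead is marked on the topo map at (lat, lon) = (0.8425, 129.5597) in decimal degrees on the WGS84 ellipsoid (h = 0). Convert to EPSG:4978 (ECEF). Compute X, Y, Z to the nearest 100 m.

X -4061700 m, Y 4916800 m, Z 93200 m

WGS84: a = 6378137 m, e² = 0.006694380; N(φ) = a/√(1−e²sin²φ) = 6378141.616 m.
X = (N+h)·cosφ·cosλ = -4061683.663 m; Y = (N+h)·cosφ·sinλ = 4916769.363 m; Z = (N(1−e²)+h)·sinφ = 93155.538 m.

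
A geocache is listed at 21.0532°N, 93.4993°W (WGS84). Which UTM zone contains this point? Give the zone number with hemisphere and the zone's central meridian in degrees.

UTM zone = ⌊(λ + 180)/6⌋ + 1; -93.4993° ∈ [-96°, -90°) → zone 15.
Hemisphere: N (φ ≥ 0).
Central meridian λ₀ = 6×15 − 183 = -93°.

Zone 15N, central meridian -93°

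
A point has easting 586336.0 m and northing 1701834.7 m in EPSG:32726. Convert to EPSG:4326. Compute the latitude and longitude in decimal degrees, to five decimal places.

Zone 26S: λ₀ = -27°, k₀ = 0.9996, false easting 500000 m, false northing 10000000 m.
Meridian distance M = (N − FN)/k₀ = -8301485.9 m.
Inverse transverse Mercator on WGS84 gives φ = -74.75279985°, λ = -24.05780021°.

lat -74.75280°, lon -24.05780°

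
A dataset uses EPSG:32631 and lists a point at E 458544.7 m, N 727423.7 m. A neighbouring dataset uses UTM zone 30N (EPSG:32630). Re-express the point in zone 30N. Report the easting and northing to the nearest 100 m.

UTM 31N → geographic: φ = 6.58079990°, λ = 2.62499988°.
UTM 30N (λ₀ = -3°) forward: E = 1122806.419 m, N = 730920.353 m.

E 1122800 m, N 730900 m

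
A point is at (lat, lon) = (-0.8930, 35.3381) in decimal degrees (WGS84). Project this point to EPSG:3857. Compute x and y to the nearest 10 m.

Web Mercator is spherical with R = a = 6378137 m.
x = R·λ = 6378137 × 0.616766196 = 3933819.298 m.
y = R·ln tan(π/4 + φ/2) = 6378137 × -0.015586421 = -99412.330 m.

x 3933820 m, y -99410 m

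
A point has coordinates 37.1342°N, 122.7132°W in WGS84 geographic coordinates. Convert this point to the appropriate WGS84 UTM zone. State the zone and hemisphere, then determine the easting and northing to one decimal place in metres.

Longitude -122.7132° lies in the 6° band [-126°, -120°), giving zone 10; latitude is north of the equator, so 10N.
Zone 10 central meridian λ₀ = 6×10 − 183 = -123°; Δλ = +0.2868°.
Transverse Mercator on WGS84 with k₀ = 0.9996 gives E = 525473.448 m, N = 4109798.270 m.

Zone 10N: E 525473.4 m, N 4109798.3 m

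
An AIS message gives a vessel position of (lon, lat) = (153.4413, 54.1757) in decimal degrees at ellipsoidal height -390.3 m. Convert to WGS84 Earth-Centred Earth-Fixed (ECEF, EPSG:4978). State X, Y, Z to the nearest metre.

WGS84: a = 6378137 m, e² = 0.006694380; N(φ) = a/√(1−e²sin²φ) = 6392218.693 m.
X = (N+h)·cosφ·cosλ = -3346369.425 m; Y = (N+h)·cosφ·sinλ = 1672721.061 m; Z = (N(1−e²)+h)·sinφ = 5147898.160 m.

X -3346369 m, Y 1672721 m, Z 5147898 m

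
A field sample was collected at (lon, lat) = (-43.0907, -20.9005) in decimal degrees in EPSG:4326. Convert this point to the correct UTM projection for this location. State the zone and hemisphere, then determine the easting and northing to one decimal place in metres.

Longitude -43.0907° lies in the 6° band [-48°, -42°), giving zone 23; latitude is south of the equator, so 23S.
Zone 23 central meridian λ₀ = 6×23 − 183 = -45°; Δλ = +1.9093°.
Transverse Mercator on WGS84 with k₀ = 0.9996 gives E = 698590.078 m, N = 7687683.506 m.

Zone 23S: E 698590.1 m, N 7687683.5 m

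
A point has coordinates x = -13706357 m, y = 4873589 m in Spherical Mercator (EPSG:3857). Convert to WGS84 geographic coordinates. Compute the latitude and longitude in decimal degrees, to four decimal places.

R = 6378137 m. λ = x/R = -123.12629983°.
φ = 2·arctan(exp(y/R)) − 90° = 2·arctan(2.14708) − 90° = 40.05260059°.

lat 40.0526°, lon -123.1263°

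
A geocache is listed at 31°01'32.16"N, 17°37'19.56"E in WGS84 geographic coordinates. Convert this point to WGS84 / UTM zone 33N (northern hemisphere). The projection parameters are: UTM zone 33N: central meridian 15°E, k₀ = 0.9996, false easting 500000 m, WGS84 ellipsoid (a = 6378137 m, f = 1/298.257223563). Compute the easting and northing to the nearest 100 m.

Zone 33 central meridian λ₀ = 6×33 − 183 = 15°; Δλ = +2.6221°.
Transverse Mercator on WGS84 with k₀ = 0.9996 gives E = 750295.913 m, N = 3435392.322 m.

E 750300 m, N 3435400 m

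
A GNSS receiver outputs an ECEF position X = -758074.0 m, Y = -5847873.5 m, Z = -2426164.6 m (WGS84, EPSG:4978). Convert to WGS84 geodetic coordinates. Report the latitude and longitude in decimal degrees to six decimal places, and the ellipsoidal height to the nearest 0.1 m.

λ = atan2(Y, X) = -97.38620045°; p = √(X²+Y²) = 5896804.3 m.
Bowring's method on WGS84 (a = 6378137 m, b = 6356752.314 m) gives φ = -22.49979983°, h = 1380.005 m.

lat -22.499800°, lon -97.386200°, h 1380.0 m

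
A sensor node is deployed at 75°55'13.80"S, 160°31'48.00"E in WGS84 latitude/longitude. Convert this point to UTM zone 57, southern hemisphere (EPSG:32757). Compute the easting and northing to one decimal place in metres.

Zone 57 central meridian λ₀ = 6×57 − 183 = 159°; Δλ = +1.5300°.
Transverse Mercator on WGS84 with k₀ = 0.9996 gives E = 541543.234 m, N = 1573147.424 m.

E 541543.2 m, N 1573147.4 m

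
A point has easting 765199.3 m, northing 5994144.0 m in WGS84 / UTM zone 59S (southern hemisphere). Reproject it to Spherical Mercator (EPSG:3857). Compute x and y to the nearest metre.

Unproject from UTM 59S (λ₀ = 171°) → φ = -36.16119960°, λ = 173.94810020°.
Web Mercator (R = 6378137 m): x = 19363813.938 m, y = -4322824.918 m.

x 19363814 m, y -4322825 m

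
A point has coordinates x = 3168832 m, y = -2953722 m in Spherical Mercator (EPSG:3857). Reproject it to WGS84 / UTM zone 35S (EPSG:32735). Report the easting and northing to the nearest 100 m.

Web Mercator inverse (R = 6378137 m) → φ = -25.63320274°, λ = 28.46610218°.
UTM 35S forward: E = 647186.850 m, N = 7164120.835 m.

E 647200 m, N 7164100 m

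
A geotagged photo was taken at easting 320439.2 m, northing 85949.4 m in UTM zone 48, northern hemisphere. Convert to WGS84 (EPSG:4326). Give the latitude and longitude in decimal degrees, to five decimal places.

Zone 48N: λ₀ = 105°, k₀ = 0.9996, false easting 500000 m.
Meridian distance M = (N − FN)/k₀ = 85983.8 m.
Inverse transverse Mercator on WGS84 gives φ = 0.77730031°, λ = 103.38639961°.

lat 0.77730°, lon 103.38640°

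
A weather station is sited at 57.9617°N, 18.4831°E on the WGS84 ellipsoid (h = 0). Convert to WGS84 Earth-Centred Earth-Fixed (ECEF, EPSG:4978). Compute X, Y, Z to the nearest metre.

WGS84: a = 6378137 m, e² = 0.006694380; N(φ) = a/√(1−e²sin²φ) = 6393533.515 m.
X = (N+h)·cosφ·cosλ = 3216727.890 m; Y = (N+h)·cosφ·sinλ = 1075247.169 m; Z = (N(1−e²)+h)·sinφ = 5383476.011 m.

X 3216728 m, Y 1075247 m, Z 5383476 m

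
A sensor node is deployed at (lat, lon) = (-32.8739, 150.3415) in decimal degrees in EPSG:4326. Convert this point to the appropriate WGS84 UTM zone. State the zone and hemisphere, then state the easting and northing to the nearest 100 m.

Longitude 150.3415° lies in the 6° band [150°, 156°), giving zone 56; latitude is south of the equator, so 56S.
Zone 56 central meridian λ₀ = 6×56 − 183 = 153°; Δλ = -2.6585°.
Transverse Mercator on WGS84 with k₀ = 0.9996 gives E = 251264.391 m, N = 6359558.762 m.

Zone 56S: E 251300 m, N 6359600 m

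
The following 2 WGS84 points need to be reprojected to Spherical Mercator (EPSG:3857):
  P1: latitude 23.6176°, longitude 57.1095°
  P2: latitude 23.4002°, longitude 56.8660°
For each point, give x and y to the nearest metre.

Web Mercator: x = R·λ, y = R·ln tan(π/4+φ/2), R = 6378137 m.
P1 (23.6176°, 57.1095°) → (6357400.459, 2706879.755) m.
P2 (23.4002°, 56.8660°) → (6330294.163, 2680488.341) m.

P1: x 6357400 m, y 2706880 m; P2: x 6330294 m, y 2680488 m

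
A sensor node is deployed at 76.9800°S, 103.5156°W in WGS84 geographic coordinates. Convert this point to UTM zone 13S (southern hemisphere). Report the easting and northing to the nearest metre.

E 537328 m, N 1454988 m

Zone 13 central meridian λ₀ = 6×13 − 183 = -105°; Δλ = +1.4844°.
Transverse Mercator on WGS84 with k₀ = 0.9996 gives E = 537327.868 m, N = 1454987.542 m.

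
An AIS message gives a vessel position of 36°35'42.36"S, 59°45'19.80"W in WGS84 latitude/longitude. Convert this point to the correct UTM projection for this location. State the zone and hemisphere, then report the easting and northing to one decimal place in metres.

Longitude -59.7555° lies in the 6° band [-60°, -54°), giving zone 21; latitude is south of the equator, so 21S.
Zone 21 central meridian λ₀ = 6×21 − 183 = -57°; Δλ = -2.7555°.
Transverse Mercator on WGS84 with k₀ = 0.9996 gives E = 253504.856 m, N = 5946507.806 m.

Zone 21S: E 253504.9 m, N 5946507.8 m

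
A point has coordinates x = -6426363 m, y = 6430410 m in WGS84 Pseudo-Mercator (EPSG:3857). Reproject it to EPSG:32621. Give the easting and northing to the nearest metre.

E 447656 m, N 5528690 m

Web Mercator inverse (R = 6378137 m) → φ = 49.90829922°, λ = -57.72900104°.
UTM 21N forward: E = 447655.559 m, N = 5528689.829 m.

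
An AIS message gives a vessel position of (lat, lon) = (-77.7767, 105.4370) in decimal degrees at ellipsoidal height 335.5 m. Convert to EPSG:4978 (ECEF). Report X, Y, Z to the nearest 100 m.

X -360600 m, Y 1305900 m, Z -6212000 m

WGS84: a = 6378137 m, e² = 0.006694380; N(φ) = a/√(1−e²sin²φ) = 6398627.164 m.
X = (N+h)·cosφ·cosλ = -360619.581 m; Y = (N+h)·cosφ·sinλ = 1305926.562 m; Z = (N(1−e²)+h)·sinφ = -6212033.615 m.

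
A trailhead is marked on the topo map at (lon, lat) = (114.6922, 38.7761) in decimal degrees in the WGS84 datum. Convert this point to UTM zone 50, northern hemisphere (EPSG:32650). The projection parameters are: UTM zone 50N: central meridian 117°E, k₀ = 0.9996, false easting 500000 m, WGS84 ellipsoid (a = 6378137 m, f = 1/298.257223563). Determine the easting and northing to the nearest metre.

E 299523 m, N 4294460 m

Zone 50 central meridian λ₀ = 6×50 − 183 = 117°; Δλ = -2.3078°.
Transverse Mercator on WGS84 with k₀ = 0.9996 gives E = 299523.464 m, N = 4294459.981 m.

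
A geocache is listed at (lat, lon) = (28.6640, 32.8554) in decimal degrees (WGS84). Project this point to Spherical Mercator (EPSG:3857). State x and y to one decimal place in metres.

Web Mercator is spherical with R = a = 6378137 m.
x = R·λ = 6378137 × 0.573434907 = 3657446.398 m.
y = R·ln tan(π/4 + φ/2) = 6378137 × 0.522558527 = 3332949.877 m.

x 3657446.4 m, y 3332949.9 m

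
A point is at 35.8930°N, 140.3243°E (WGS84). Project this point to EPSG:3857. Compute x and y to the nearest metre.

Web Mercator is spherical with R = a = 6378137 m.
x = R·λ = 6378137 × 2.449121056 = 15620829.622 m.
y = R·ln tan(π/4 + φ/2) = 6378137 × 0.671968681 = 4285908.308 m.

x 15620830 m, y 4285908 m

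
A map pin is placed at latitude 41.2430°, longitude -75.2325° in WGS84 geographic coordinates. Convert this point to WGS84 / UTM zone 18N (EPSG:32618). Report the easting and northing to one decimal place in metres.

Zone 18 central meridian λ₀ = 6×18 − 183 = -75°; Δλ = -0.2325°.
Transverse Mercator on WGS84 with k₀ = 0.9996 gives E = 480518.378 m, N = 4565758.996 m.

E 480518.4 m, N 4565759.0 m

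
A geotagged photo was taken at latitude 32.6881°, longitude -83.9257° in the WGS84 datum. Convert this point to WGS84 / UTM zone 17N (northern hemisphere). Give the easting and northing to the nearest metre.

E 225686 m, N 3620495 m

Zone 17 central meridian λ₀ = 6×17 − 183 = -81°; Δλ = -2.9257°.
Transverse Mercator on WGS84 with k₀ = 0.9996 gives E = 225685.683 m, N = 3620494.991 m.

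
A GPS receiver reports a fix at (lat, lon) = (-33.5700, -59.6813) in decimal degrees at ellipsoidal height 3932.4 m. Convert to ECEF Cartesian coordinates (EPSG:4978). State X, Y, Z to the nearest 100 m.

WGS84: a = 6378137 m, e² = 0.006694380; N(φ) = a/√(1−e²sin²φ) = 6384674.650 m.
X = (N+h)·cosφ·cosλ = 2687129.108 m; Y = (N+h)·cosφ·sinλ = -4595026.883 m; Z = (N(1−e²)+h)·sinφ = -3508980.384 m.

X 2687100 m, Y -4595000 m, Z -3509000 m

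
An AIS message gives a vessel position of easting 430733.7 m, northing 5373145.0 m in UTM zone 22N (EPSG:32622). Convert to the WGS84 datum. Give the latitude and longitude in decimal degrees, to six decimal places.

lat 48.507600°, lon -51.937800°

Zone 22N: λ₀ = -51°, k₀ = 0.9996, false easting 500000 m.
Meridian distance M = (N − FN)/k₀ = 5375295.1 m.
Inverse transverse Mercator on WGS84 gives φ = 48.50760014°, λ = -51.93780013°.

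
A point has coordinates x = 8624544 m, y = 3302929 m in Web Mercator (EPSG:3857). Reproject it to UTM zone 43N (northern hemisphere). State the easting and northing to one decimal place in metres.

E 742482.0 m, N 3147010.8 m

Web Mercator inverse (R = 6378137 m) → φ = 28.42710138°, λ = 77.47559694°.
UTM 43N forward: E = 742482.028 m, N = 3147010.790 m.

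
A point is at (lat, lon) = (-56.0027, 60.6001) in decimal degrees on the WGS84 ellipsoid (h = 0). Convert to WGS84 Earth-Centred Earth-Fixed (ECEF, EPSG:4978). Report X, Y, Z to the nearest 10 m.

X 1754780 m, Y 3114240 m, Z -5264610 m

WGS84: a = 6378137 m, e² = 0.006694380; N(φ) = a/√(1−e²sin²φ) = 6392861.894 m.
X = (N+h)·cosφ·cosλ = 1754775.807 m; Y = (N+h)·cosφ·sinλ = 3114238.069 m; Z = (N(1−e²)+h)·sinφ = -5264610.337 m.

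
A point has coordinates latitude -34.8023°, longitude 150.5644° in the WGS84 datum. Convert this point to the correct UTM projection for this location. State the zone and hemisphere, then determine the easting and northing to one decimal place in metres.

Longitude 150.5644° lies in the 6° band [150°, 156°), giving zone 56; latitude is south of the equator, so 56S.
Zone 56 central meridian λ₀ = 6×56 − 183 = 153°; Δλ = -2.4356°.
Transverse Mercator on WGS84 with k₀ = 0.9996 gives E = 277190.657 m, N = 6146176.891 m.

Zone 56S: E 277190.7 m, N 6146176.9 m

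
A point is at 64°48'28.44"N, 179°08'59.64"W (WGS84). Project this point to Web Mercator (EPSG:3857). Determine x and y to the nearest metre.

x -19942876 m, y 9557952 m

Web Mercator is spherical with R = a = 6378137 m.
x = R·λ = 6378137 × -3.126755610 = -19942875.644 m.
y = R·ln tan(π/4 + φ/2) = 6378137 × 1.498549260 = 9557952.480 m.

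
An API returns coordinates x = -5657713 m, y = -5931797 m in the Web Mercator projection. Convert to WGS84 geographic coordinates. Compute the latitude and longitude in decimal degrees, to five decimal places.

lat -46.93700°, lon -50.82410°

R = 6378137 m. λ = x/R = -50.82410061°.
φ = 2·arctan(exp(y/R)) − 90° = 2·arctan(0.39455) − 90° = -46.93700046°.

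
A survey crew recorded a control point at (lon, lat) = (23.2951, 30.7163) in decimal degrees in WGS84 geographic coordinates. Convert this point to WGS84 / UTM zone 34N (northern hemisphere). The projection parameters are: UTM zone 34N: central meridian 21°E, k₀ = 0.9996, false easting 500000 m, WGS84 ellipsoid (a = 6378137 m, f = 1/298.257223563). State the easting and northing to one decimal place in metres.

E 719778.4 m, N 3400410.7 m

Zone 34 central meridian λ₀ = 6×34 − 183 = 21°; Δλ = +2.2951°.
Transverse Mercator on WGS84 with k₀ = 0.9996 gives E = 719778.440 m, N = 3400410.695 m.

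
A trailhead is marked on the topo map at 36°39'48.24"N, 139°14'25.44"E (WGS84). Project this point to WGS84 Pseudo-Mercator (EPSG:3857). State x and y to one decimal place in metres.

x 15500170.4 m, y 4392292.4 m

Web Mercator is spherical with R = a = 6378137 m.
x = R·λ = 6378137 × 2.430203432 = 15500170.426 m.
y = R·ln tan(π/4 + φ/2) = 6378137 × 0.688648169 = 4392292.366 m.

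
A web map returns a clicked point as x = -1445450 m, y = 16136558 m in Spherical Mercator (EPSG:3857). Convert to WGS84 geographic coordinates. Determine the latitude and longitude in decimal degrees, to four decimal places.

lat 80.8908°, lon -12.9847°

R = 6378137 m. λ = x/R = -12.98469827°.
φ = 2·arctan(exp(y/R)) − 90° = 2·arctan(12.55325) − 90° = 80.89080054°.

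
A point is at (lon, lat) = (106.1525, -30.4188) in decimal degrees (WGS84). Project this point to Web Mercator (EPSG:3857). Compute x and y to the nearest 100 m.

Web Mercator is spherical with R = a = 6378137 m.
x = R·λ = 6378137 × 1.852710634 = 11816842.246 m.
y = R·ln tan(π/4 + φ/2) = 6378137 × -0.557764292 = -3557497.071 m.

x 11816800 m, y -3557500 m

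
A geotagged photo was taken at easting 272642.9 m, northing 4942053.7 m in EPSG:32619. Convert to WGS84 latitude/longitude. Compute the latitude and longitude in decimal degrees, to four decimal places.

Zone 19N: λ₀ = -69°, k₀ = 0.9996, false easting 500000 m.
Meridian distance M = (N − FN)/k₀ = 4944031.3 m.
Inverse transverse Mercator on WGS84 gives φ = 44.59589976°, λ = -71.86459990°.

lat 44.5959°, lon -71.8646°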